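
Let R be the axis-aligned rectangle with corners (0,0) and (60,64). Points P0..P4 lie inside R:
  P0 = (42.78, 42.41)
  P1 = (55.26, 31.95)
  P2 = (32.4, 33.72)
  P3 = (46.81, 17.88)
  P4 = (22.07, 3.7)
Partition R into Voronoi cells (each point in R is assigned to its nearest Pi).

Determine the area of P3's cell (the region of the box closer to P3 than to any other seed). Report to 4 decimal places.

Area of P3's cell: 619.1860

1. box [0,60]×[0,64]: [(0, 0) (60, 0) (60, 64) (0, 64)]
2. ⊥bis P3·P0 via (44.795,30.145): [(0, 22.7857) (0, 0) (60, 0) (60, 32.643)]  |A|=1662.861
3. ⊥bis P3·P1 via (51.035,24.915): [(42.8568, 29.8266) (0, 22.7857) (0, 0) (60, 0) (60, 19.5309)]  |A|=1550.4692
4. ⊥bis P3·P2 via (39.605,25.8): [(43.5642, 29.4017) (11.2447, 0) (60, 0) (60, 19.5309)]  |A|=877.2488
5. ⊥bis P3·P4 via (34.44,10.79): [(43.5642, 29.4017) (30.5554, 17.5674) (40.6244, 0) (60, 0) (60, 19.5309)]  |A|=619.186
6. canonical 5-gon: [(43.5642, 29.4017) (30.5554, 17.5674) (40.6244, 0) (60, 0) (60, 19.5309)]
7. shoelace: 619.186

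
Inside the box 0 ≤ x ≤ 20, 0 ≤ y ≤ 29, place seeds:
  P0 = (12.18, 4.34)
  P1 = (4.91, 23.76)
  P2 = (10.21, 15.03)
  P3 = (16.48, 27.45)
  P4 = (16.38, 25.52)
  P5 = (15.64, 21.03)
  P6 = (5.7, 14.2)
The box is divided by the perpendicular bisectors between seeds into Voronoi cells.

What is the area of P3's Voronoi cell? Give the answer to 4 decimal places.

Area of P3's cell: 24.4935

1. box [0,20]×[0,29]: [(0, 0) (20, 0) (20, 29) (0, 29)]
2. ⊥bis P3·P0 via (14.33,15.895): [(0, 18.5613) (20, 14.84) (20, 29) (0, 29)]  |A|=245.9866
3. ⊥bis P3·P1 via (10.695,25.605): [(13.7578, 16.0015) (20, 14.84) (20, 29) (9.6122, 29)]  |A|=111.7074
4. ⊥bis P3·P2 via (13.345,21.24): [(11.8457, 21.9969) (20, 17.8804) (20, 29) (9.6122, 29)]  |A|=81.7097
5. ⊥bis P3·P4 via (16.43,26.485): [(10.3133, 26.8019) (20, 26.3) (20, 29) (9.6122, 29)]  |A|=24.4935
6. ⊥bis P3·P5 via (16.06,24.24): [(10.3133, 26.8019) (20, 26.3) (20, 29) (9.6122, 29)]  |A|=24.4935
7. ⊥bis P3·P6 via (11.09,20.825): [(10.3133, 26.8019) (20, 26.3) (20, 29) (9.6122, 29)]  |A|=24.4935
8. canonical 4-gon: [(10.3133, 26.8019) (20, 26.3) (20, 29) (9.6122, 29)]
9. shoelace: 24.4935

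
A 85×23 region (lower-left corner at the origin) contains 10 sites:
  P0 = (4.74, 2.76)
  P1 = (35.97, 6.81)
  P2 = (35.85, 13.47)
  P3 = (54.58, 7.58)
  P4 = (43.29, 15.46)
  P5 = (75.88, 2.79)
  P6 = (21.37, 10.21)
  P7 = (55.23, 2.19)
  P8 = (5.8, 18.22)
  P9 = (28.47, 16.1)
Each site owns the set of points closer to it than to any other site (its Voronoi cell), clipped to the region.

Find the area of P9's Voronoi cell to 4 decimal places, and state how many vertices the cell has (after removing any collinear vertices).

Area of P9's cell: 139.6776 (5 vertices)

1. box [0,85]×[0,23]: [(0, 0) (85, 0) (85, 23) (0, 23)]
2. ⊥bis P9·P0 via (16.605,9.43): [(21.9061, 0) (85, 0) (85, 23) (8.9765, 23)]  |A|=1599.8493
3. ⊥bis P9·P1 via (32.22,11.455): [(20.6965, 2.1518) (46.5204, 23) (8.9765, 23)]  |A|=391.3606
4. ⊥bis P9·P2 via (32.16,14.785): [(20.6965, 2.1518) (30.4697, 10.042) (35.0876, 23) (8.9765, 23)]  |A|=317.2871
5. ⊥bis P9·P3 via (41.525,11.84): [(20.6965, 2.1518) (30.4697, 10.042) (35.0876, 23) (8.9765, 23)]  |A|=317.2871
6. ⊥bis P9·P4 via (35.88,15.78): [(20.6965, 2.1518) (30.4697, 10.042) (35.0876, 23) (8.9765, 23)]  |A|=317.2871
7. ⊥bis P9·P5 via (52.175,9.445): [(20.6965, 2.1518) (30.4697, 10.042) (35.0876, 23) (8.9765, 23)]  |A|=317.2871
8. ⊥bis P9·P6 via (24.92,13.155): [(28.6927, 8.6073) (30.4697, 10.042) (35.0876, 23) (16.7528, 23)]  |A|=140.1444
9. ⊥bis P9·P7 via (41.85,9.145): [(28.6927, 8.6073) (30.4697, 10.042) (35.0876, 23) (16.7528, 23)]  |A|=140.1444
10. ⊥bis P9·P8 via (17.135,17.16): [(17.5871, 21.9943) (28.6927, 8.6073) (30.4697, 10.042) (35.0876, 23) (17.6811, 23)]  |A|=139.6776
11. canonical 5-gon: [(17.5871, 21.9943) (28.6927, 8.6073) (30.4697, 10.042) (35.0876, 23) (17.6811, 23)]
12. shoelace: 139.6776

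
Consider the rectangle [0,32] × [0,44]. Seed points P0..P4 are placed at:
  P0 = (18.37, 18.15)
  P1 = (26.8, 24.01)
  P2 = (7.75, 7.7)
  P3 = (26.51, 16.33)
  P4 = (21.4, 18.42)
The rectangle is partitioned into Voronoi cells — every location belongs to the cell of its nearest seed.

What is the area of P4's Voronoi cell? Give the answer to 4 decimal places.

1. box [0,32]×[0,44]: [(0, 0) (32, 0) (32, 44) (0, 44)]
2. ⊥bis P4·P0 via (19.885,18.285): [(21.5144, 0) (32, 0) (32, 44) (17.5936, 44)]  |A|=547.6257
3. ⊥bis P4·P1 via (24.1,21.215): [(19.2023, 25.9462) (21.5144, 0) (32, 0) (32, 13.5835)]  |A|=222.9501
4. ⊥bis P4·P2 via (14.575,13.06): [(19.2023, 25.9462) (21.0898, 4.7646) (24.8316, 0) (32, 0) (32, 13.5835)]  |A|=215.0474
5. ⊥bis P4·P3 via (23.955,17.375): [(25.1218, 20.2279) (19.2023, 25.9462) (20.6797, 9.3669)]  |A|=44.8467
6. canonical 3-gon: [(25.1218, 20.2279) (19.2023, 25.9462) (20.6797, 9.3669)]
7. shoelace: 44.8467

Area of P4's cell: 44.8467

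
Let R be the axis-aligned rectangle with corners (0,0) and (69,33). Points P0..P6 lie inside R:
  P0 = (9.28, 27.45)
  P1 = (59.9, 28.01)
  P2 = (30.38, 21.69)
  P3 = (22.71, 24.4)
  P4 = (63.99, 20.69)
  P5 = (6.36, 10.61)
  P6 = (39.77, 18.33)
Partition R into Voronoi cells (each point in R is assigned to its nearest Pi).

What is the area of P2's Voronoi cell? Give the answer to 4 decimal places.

Area of P2's cell: 282.5891

1. box [0,69]×[0,33]: [(0, 0) (69, 0) (69, 33) (0, 33)]
2. ⊥bis P2·P0 via (19.83,24.57): [(13.1227, 0) (69, 0) (69, 33) (22.1313, 33)]  |A|=1695.3088
3. ⊥bis P2·P1 via (45.14,24.85): [(13.1227, 0) (50.4602, 0) (43.3951, 33) (22.1313, 33)]  |A|=966.9219
4. ⊥bis P2·P3 via (26.545,23.045): [(18.4026, 0) (50.4602, 0) (43.3951, 33) (30.0623, 33)]  |A|=748.9409
5. ⊥bis P2·P4 via (47.185,21.19): [(18.4026, 0) (46.5545, 0) (47.0311, 16.017) (43.3951, 33) (30.0623, 33)]  |A|=717.6626
6. ⊥bis P2·P5 via (18.37,16.15): [(21.6197, 9.1051) (25.8197, 0) (46.5545, 0) (47.0311, 16.017) (43.3951, 33) (30.0623, 33)]  |A|=683.896
7. ⊥bis P2·P6 via (35.075,20.01): [(21.6197, 9.1051) (25.8197, 0) (27.9149, 0) (39.7232, 33) (30.0623, 33)]  |A|=282.5891
8. canonical 5-gon: [(21.6197, 9.1051) (25.8197, 0) (27.9149, 0) (39.7232, 33) (30.0623, 33)]
9. shoelace: 282.5891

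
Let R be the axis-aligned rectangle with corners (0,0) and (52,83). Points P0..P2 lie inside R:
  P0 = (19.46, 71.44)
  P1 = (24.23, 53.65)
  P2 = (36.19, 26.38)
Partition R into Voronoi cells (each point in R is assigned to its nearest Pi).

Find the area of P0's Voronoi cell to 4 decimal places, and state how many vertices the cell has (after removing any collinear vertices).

1. box [0,52]×[0,83]: [(0, 0) (52, 0) (52, 83) (0, 83)]
2. ⊥bis P0·P1 via (21.845,62.545): [(0, 56.6877) (52, 70.6304) (52, 83) (0, 83)]  |A|=1005.7282
3. ⊥bis P0·P2 via (27.825,48.91): [(0, 56.6877) (52, 70.6304) (52, 83) (0, 83)]  |A|=1005.7282
4. canonical 4-gon: [(0, 56.6877) (52, 70.6304) (52, 83) (0, 83)]
5. shoelace: 1005.7282

Area of P0's cell: 1005.7282 (4 vertices)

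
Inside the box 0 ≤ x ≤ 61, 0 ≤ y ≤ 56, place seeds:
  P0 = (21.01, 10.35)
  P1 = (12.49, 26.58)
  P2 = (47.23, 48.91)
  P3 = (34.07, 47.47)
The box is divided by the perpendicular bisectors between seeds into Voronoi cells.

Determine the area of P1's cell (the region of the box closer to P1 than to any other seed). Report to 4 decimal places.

Area of P1's cell: 835.4802

1. box [0,61]×[0,56]: [(0, 0) (61, 0) (61, 56) (0, 56)]
2. ⊥bis P1·P0 via (16.75,18.465): [(0, 9.672) (61, 41.6942) (61, 56) (0, 56)]  |A|=1849.33
3. ⊥bis P1·P2 via (29.86,37.745): [(0, 9.672) (35.8185, 28.4751) (18.1261, 56) (0, 56)]  |A|=1079.1592
4. ⊥bis P1·P3 via (23.28,37.025): [(0, 9.672) (32.9926, 26.9916) (4.9117, 56) (0, 56)]  |A|=835.4802
5. canonical 4-gon: [(0, 9.672) (32.9926, 26.9916) (4.9117, 56) (0, 56)]
6. shoelace: 835.4802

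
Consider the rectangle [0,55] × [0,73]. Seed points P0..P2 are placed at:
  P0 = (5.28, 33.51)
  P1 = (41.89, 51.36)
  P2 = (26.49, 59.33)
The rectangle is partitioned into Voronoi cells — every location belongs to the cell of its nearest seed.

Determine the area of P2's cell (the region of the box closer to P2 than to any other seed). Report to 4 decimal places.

1. box [0,55]×[0,73]: [(0, 0) (55, 0) (55, 73) (0, 73)]
2. ⊥bis P2·P0 via (15.885,46.42): [(0, 59.4688) (55, 14.2887) (55, 73) (0, 73)]  |A|=1986.6668
3. ⊥bis P2·P1 via (34.19,55.345): [(0, 59.4688) (25.4883, 38.5313) (43.327, 73) (0, 73)]  |A|=919.1575
4. canonical 4-gon: [(0, 59.4688) (25.4883, 38.5313) (43.327, 73) (0, 73)]
5. shoelace: 919.1575

Area of P2's cell: 919.1575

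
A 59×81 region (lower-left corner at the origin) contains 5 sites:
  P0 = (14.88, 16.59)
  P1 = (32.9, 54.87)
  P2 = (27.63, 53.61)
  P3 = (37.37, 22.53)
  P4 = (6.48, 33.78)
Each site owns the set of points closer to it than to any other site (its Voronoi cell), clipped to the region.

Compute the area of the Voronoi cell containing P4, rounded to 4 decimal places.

Area of P4's cell: 557.9007

1. box [0,59]×[0,81]: [(0, 0) (59, 0) (59, 81) (0, 81)]
2. ⊥bis P4·P0 via (10.68,25.185): [(0, 19.9662) (59, 48.7969) (59, 81) (0, 81)]  |A|=2750.4909
3. ⊥bis P4·P1 via (19.69,44.325): [(0, 68.9912) (0, 19.9662) (28.1529, 33.7233)]  |A|=690.0993
4. ⊥bis P4·P2 via (17.055,43.695): [(0, 61.8853) (0, 19.9662) (26.9538, 33.1373)]  |A|=564.9397
5. ⊥bis P4·P3 via (21.925,28.155): [(24.6388, 35.6064) (0, 61.8853) (0, 19.9662) (23.0437, 31.2266)]  |A|=557.9007
6. canonical 4-gon: [(24.6388, 35.6064) (0, 61.8853) (0, 19.9662) (23.0437, 31.2266)]
7. shoelace: 557.9007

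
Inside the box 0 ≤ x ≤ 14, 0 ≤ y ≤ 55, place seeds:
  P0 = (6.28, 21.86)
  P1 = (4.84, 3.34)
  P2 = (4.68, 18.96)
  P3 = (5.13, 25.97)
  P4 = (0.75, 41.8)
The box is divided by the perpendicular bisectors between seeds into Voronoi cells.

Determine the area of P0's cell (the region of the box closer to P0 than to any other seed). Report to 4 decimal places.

1. box [0,14]×[0,55]: [(0, 0) (14, 0) (14, 55) (0, 55)]
2. ⊥bis P0·P1 via (5.56,12.6): [(0, 13.0323) (14, 11.9438) (14, 55) (0, 55)]  |A|=595.1675
3. ⊥bis P0·P2 via (5.48,20.41): [(0, 23.4334) (14, 15.7093) (14, 55) (0, 55)]  |A|=496.0007
4. ⊥bis P0·P3 via (5.705,23.915): [(1.3406, 22.6938) (14, 15.7093) (14, 26.236)]  |A|=66.6308
5. ⊥bis P0·P4 via (3.515,31.83): [(1.3406, 22.6938) (14, 15.7093) (14, 26.236)]  |A|=66.6308
6. canonical 3-gon: [(1.3406, 22.6938) (14, 15.7093) (14, 26.236)]
7. shoelace: 66.6308

Area of P0's cell: 66.6308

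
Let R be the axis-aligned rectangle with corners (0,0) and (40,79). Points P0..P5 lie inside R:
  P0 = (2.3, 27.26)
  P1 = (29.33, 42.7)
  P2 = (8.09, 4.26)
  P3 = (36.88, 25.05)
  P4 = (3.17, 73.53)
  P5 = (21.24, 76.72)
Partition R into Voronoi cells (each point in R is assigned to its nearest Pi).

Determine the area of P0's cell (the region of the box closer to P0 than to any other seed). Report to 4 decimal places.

1. box [0,40]×[0,79]: [(0, 0) (40, 0) (40, 79) (0, 79)]
2. ⊥bis P0·P1 via (15.815,34.98): [(0, 62.6665) (0, 0) (35.7962, 0)]  |A|=1121.6104
3. ⊥bis P0·P2 via (5.195,15.76): [(24.0784, 20.5137) (0, 62.6665) (0, 14.4522)]  |A|=580.4614
4. ⊥bis P0·P3 via (19.59,26.155): [(19.1502, 19.2731) (19.7174, 28.1483) (0, 62.6665) (0, 14.4522)]  |A|=558.9437
5. ⊥bis P0·P4 via (2.735,50.395): [(19.1502, 19.2731) (19.7174, 28.1483) (7.0561, 50.3138) (0, 50.4464) (0, 14.4522)]  |A|=515.8307
6. ⊥bis P0·P5 via (11.77,51.99): [(19.1502, 19.2731) (19.7174, 28.1483) (7.0561, 50.3138) (0, 50.4464) (0, 14.4522)]  |A|=515.8307
7. canonical 5-gon: [(19.1502, 19.2731) (19.7174, 28.1483) (7.0561, 50.3138) (0, 50.4464) (0, 14.4522)]
8. shoelace: 515.8307

Area of P0's cell: 515.8307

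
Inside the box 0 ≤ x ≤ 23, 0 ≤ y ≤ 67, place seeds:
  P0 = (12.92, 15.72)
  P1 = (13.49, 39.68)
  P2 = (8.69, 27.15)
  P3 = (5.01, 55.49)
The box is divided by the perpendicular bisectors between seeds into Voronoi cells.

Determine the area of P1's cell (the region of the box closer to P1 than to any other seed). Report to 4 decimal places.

Area of P1's cell: 357.2796

1. box [0,23]×[0,67]: [(0, 0) (23, 0) (23, 67) (0, 67)]
2. ⊥bis P1·P0 via (13.205,27.7): [(0, 28.0141) (23, 27.467) (23, 67) (0, 67)]  |A|=902.9671
3. ⊥bis P1·P2 via (11.09,33.415): [(0, 37.6634) (23, 28.8525) (23, 67) (0, 67)]  |A|=776.0675
4. ⊥bis P1·P3 via (9.25,47.585): [(0, 42.6236) (0, 37.6634) (23, 28.8525) (23, 54.9601)]  |A|=357.2796
5. canonical 4-gon: [(0, 42.6236) (0, 37.6634) (23, 28.8525) (23, 54.9601)]
6. shoelace: 357.2796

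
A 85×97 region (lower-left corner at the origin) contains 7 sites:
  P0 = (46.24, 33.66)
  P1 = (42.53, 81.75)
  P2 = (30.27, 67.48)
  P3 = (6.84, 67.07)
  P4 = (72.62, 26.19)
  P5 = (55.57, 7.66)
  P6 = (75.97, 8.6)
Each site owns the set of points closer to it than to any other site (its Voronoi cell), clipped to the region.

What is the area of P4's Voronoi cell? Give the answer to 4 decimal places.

1. box [0,85]×[0,97]: [(0, 0) (85, 0) (85, 97) (0, 97)]
2. ⊥bis P4·P0 via (59.43,29.925): [(50.9562, 0) (85, 0) (85, 97) (78.4236, 97)]  |A|=1970.0831
3. ⊥bis P4·P1 via (57.575,53.97): [(67.8081, 59.512) (50.9562, 0) (85, 0) (85, 68.8227)]  |A|=1604.6045
4. ⊥bis P4·P2 via (51.445,46.835): [(67.8081, 59.512) (50.9562, 0) (85, 0) (85, 68.8227)]  |A|=1604.6045
5. ⊥bis P4·P3 via (39.73,46.63): [(67.8081, 59.512) (50.9562, 0) (85, 0) (85, 68.8227)]  |A|=1604.6045
6. ⊥bis P4·P5 via (64.095,16.925): [(67.8081, 59.512) (57.4739, 23.0172) (82.4891, 0) (85, 0) (85, 68.8227)]  |A|=1241.7035
7. ⊥bis P4·P6 via (74.295,17.395): [(67.8081, 59.512) (57.4739, 23.0172) (65.421, 15.7049) (85, 19.4338) (85, 68.8227)]  |A|=1031.7399
8. canonical 5-gon: [(67.8081, 59.512) (57.4739, 23.0172) (65.421, 15.7049) (85, 19.4338) (85, 68.8227)]
9. shoelace: 1031.7399

Area of P4's cell: 1031.7399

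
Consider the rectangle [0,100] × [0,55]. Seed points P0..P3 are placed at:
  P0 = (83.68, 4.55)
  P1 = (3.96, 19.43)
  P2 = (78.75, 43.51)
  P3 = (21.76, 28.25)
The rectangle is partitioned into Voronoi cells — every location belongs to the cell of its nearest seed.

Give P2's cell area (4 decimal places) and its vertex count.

1. box [0,100]×[0,55]: [(0, 0) (100, 0) (100, 55) (0, 55)]
2. ⊥bis P2·P0 via (81.215,24.03): [(0, 13.7531) (100, 26.4071) (100, 55) (0, 55)]  |A|=3491.9947
3. ⊥bis P2·P1 via (41.355,31.47): [(45.2171, 19.4748) (100, 26.4071) (100, 55) (33.7791, 55)]  |A|=1959.4576
4. ⊥bis P2·P3 via (50.255,35.88): [(54.3387, 20.6291) (100, 26.4071) (100, 55) (45.1353, 55)]  |A|=1595.671
5. canonical 4-gon: [(54.3387, 20.6291) (100, 26.4071) (100, 55) (45.1353, 55)]
6. shoelace: 1595.671

Area of P2's cell: 1595.6710 (4 vertices)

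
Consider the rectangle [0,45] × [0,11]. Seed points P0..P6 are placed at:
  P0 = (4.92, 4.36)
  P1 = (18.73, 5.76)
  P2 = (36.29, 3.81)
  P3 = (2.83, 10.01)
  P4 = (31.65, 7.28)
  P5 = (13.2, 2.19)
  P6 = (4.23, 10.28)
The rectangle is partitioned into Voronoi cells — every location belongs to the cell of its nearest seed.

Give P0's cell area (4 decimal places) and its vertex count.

1. box [0,45]×[0,11]: [(0, 0) (45, 0) (45, 11) (0, 11)]
2. ⊥bis P0·P1 via (11.825,5.06): [(0, 0) (12.338, 0) (11.2228, 11) (0, 11)]  |A|=129.5843
3. ⊥bis P0·P2 via (20.605,4.085): [(0, 0) (12.338, 0) (11.2228, 11) (0, 11)]  |A|=129.5843
4. ⊥bis P0·P3 via (3.875,7.185): [(0, 5.7516) (0, 0) (12.338, 0) (11.33, 9.9427)]  |A|=93.9191
5. ⊥bis P0·P4 via (18.285,5.82): [(0, 5.7516) (0, 0) (12.338, 0) (11.33, 9.9427)]  |A|=93.9191
6. ⊥bis P0·P5 via (9.06,3.275): [(10.7514, 9.7286) (0, 5.7516) (0, 0) (8.2017, 0)]  |A|=70.8144
7. ⊥bis P0·P6 via (4.575,7.32): [(10.2948, 7.9867) (4.0858, 7.263) (0, 5.7516) (0, 0) (8.2017, 0)]  |A|=65.5716
8. canonical 5-gon: [(10.2948, 7.9867) (4.0858, 7.263) (0, 5.7516) (0, 0) (8.2017, 0)]
9. shoelace: 65.5716

Area of P0's cell: 65.5716 (5 vertices)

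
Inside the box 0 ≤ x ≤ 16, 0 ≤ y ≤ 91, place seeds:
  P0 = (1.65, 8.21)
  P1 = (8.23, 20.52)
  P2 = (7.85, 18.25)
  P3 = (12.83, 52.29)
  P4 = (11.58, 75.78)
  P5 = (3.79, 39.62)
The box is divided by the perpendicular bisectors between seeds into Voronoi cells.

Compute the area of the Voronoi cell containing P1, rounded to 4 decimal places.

1. box [0,16]×[0,91]: [(0, 0) (16, 0) (16, 91) (0, 91)]
2. ⊥bis P1·P0 via (4.94,14.365): [(0, 17.0056) (16, 8.4532) (16, 91) (0, 91)]  |A|=1252.3303
3. ⊥bis P1·P2 via (8.04,19.385): [(0, 20.7309) (16, 18.0525) (16, 91) (0, 91)]  |A|=1145.7329
4. ⊥bis P1·P3 via (10.53,36.405): [(0, 37.9296) (0, 20.7309) (16, 18.0525) (16, 35.613)]  |A|=278.074
5. ⊥bis P1·P4 via (9.905,48.15): [(0, 37.9296) (0, 20.7309) (16, 18.0525) (16, 35.613)]  |A|=278.074
6. ⊥bis P1·P5 via (6.01,30.07): [(0, 28.6729) (0, 20.7309) (16, 18.0525) (16, 32.3923)]  |A|=178.2544
7. canonical 4-gon: [(0, 28.6729) (0, 20.7309) (16, 18.0525) (16, 32.3923)]
8. shoelace: 178.2544

Area of P1's cell: 178.2544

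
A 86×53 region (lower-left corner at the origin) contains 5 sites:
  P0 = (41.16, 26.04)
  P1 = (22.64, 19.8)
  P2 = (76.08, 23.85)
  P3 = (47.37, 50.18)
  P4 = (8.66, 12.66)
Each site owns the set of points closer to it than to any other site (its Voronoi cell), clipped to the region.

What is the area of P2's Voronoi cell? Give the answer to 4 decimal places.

Area of P2's cell: 1296.0550

1. box [0,86]×[0,53]: [(0, 0) (86, 0) (86, 53) (0, 53)]
2. ⊥bis P2·P0 via (58.62,24.945): [(57.0556, 0) (86, 0) (86, 53) (60.3795, 53)]  |A|=1445.9714
3. ⊥bis P2·P1 via (49.36,21.825): [(57.0556, 0) (86, 0) (86, 53) (60.3795, 53)]  |A|=1445.9714
4. ⊥bis P2·P3 via (61.725,37.015): [(59.2046, 34.2668) (57.0556, 0) (86, 0) (86, 53) (76.3849, 53)]  |A|=1296.055
5. ⊥bis P2·P4 via (42.37,18.255): [(59.2046, 34.2668) (57.0556, 0) (86, 0) (86, 53) (76.3849, 53)]  |A|=1296.055
6. canonical 5-gon: [(59.2046, 34.2668) (57.0556, 0) (86, 0) (86, 53) (76.3849, 53)]
7. shoelace: 1296.055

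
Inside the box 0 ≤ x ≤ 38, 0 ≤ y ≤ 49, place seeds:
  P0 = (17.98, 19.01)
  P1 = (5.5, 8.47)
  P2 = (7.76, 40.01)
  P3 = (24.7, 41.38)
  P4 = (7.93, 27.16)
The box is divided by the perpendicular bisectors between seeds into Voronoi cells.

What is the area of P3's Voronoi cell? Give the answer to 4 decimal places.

1. box [0,38]×[0,49]: [(0, 0) (38, 0) (38, 49) (0, 49)]
2. ⊥bis P3·P0 via (21.34,30.195): [(0, 36.6056) (38, 25.1903) (38, 49) (0, 49)]  |A|=687.8782
3. ⊥bis P3·P1 via (15.1,24.925): [(0, 36.6056) (38, 25.1903) (38, 49) (0, 49)]  |A|=687.8782
4. ⊥bis P3·P2 via (16.23,40.695): [(16.9731, 31.5068) (38, 25.1903) (38, 49) (15.5583, 49)]  |A|=446.6102
5. ⊥bis P3·P4 via (16.315,34.27): [(16.7954, 33.7034) (19.2339, 30.8277) (38, 25.1903) (38, 49) (15.5583, 49)]  |A|=444.1875
6. canonical 5-gon: [(16.7954, 33.7034) (19.2339, 30.8277) (38, 25.1903) (38, 49) (15.5583, 49)]
7. shoelace: 444.1875

Area of P3's cell: 444.1875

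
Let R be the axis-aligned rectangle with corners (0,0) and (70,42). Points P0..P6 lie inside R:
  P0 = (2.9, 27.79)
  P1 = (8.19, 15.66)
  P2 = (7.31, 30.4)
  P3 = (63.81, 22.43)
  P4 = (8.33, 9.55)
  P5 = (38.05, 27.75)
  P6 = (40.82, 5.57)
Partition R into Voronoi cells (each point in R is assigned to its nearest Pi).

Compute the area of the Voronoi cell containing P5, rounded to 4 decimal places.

Area of P5's cell: 730.6441

1. box [0,70]×[0,42]: [(0, 0) (70, 0) (70, 42) (0, 42)]
2. ⊥bis P5·P0 via (20.475,27.77): [(20.4434, 0) (70, 0) (70, 42) (20.4912, 42)]  |A|=2080.3736
3. ⊥bis P5·P1 via (23.12,21.705): [(20.4755, 28.2363) (31.9081, 0) (70, 0) (70, 42) (20.4912, 42)]  |A|=1918.5126
4. ⊥bis P5·P2 via (22.68,29.075): [(22.2334, 23.8947) (31.9081, 0) (70, 0) (70, 42) (23.7942, 42)]  |A|=1876.4799
5. ⊥bis P5·P3 via (50.93,25.09): [(22.2334, 23.8947) (31.9081, 0) (45.7484, 0) (54.4223, 42) (23.7942, 42)]  |A|=1040.0636
6. ⊥bis P5·P4 via (23.19,18.65): [(22.2334, 23.8947) (26.634, 13.026) (34.6109, 0) (45.7484, 0) (54.4223, 42) (23.7942, 42)]  |A|=1022.4602
7. ⊥bis P5·P6 via (39.435,16.66): [(22.2334, 23.8947) (25.8496, 14.9634) (49.4473, 17.9104) (54.4223, 42) (23.7942, 42)]  |A|=730.6441
8. canonical 5-gon: [(22.2334, 23.8947) (25.8496, 14.9634) (49.4473, 17.9104) (54.4223, 42) (23.7942, 42)]
9. shoelace: 730.6441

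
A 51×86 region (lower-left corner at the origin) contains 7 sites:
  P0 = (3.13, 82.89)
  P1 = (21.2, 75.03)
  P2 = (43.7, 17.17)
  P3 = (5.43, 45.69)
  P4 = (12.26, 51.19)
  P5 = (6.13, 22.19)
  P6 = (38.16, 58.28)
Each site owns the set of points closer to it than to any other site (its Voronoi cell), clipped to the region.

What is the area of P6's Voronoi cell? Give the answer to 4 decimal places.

1. box [0,51]×[0,86]: [(0, 0) (51, 0) (51, 86) (0, 86)]
2. ⊥bis P6·P0 via (20.645,70.585): [(0, 41.1988) (0, 0) (51, 0) (51, 86) (31.4747, 86)]  |A|=3680.9486
3. ⊥bis P6·P1 via (29.68,66.655): [(0, 36.6029) (0, 0) (51, 0) (51, 86) (48.7855, 86)]  |A|=3181.0695
4. ⊥bis P6·P2 via (40.93,37.725): [(0, 36.6029) (0, 32.2093) (51, 39.082) (51, 86) (48.7855, 86)]  |A|=1363.1415
5. ⊥bis P6·P3 via (21.795,51.985): [(19.944, 56.797) (27.953, 35.9762) (51, 39.082) (51, 86) (48.7855, 86)]  |A|=1013.2425
6. ⊥bis P6·P4 via (25.21,54.735): [(23.6252, 60.5243) (30.26, 36.2871) (51, 39.082) (51, 86) (48.7855, 86)]  |A|=931.0044
7. ⊥bis P6·P5 via (22.145,40.235): [(23.6252, 60.5243) (30.26, 36.2871) (51, 39.082) (51, 86) (48.7855, 86)]  |A|=931.0044
8. canonical 5-gon: [(23.6252, 60.5243) (30.26, 36.2871) (51, 39.082) (51, 86) (48.7855, 86)]
9. shoelace: 931.0044

Area of P6's cell: 931.0044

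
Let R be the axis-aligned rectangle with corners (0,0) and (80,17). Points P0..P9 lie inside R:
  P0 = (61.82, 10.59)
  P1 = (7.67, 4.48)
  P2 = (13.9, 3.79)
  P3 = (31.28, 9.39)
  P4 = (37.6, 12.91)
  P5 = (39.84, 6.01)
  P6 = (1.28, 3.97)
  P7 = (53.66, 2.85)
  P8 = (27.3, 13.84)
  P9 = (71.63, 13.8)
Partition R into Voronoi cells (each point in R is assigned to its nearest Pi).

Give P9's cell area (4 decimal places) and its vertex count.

1. box [0,80]×[0,17]: [(0, 0) (80, 0) (80, 17) (0, 17)]
2. ⊥bis P9·P0 via (66.725,12.195): [(70.7154, 0) (80, 0) (80, 17) (65.1527, 17)]  |A|=205.1209
3. ⊥bis P9·P1 via (39.65,9.14): [(70.7154, 0) (80, 0) (80, 17) (65.1527, 17)]  |A|=205.1209
4. ⊥bis P9·P2 via (42.765,8.795): [(70.7154, 0) (80, 0) (80, 17) (65.1527, 17)]  |A|=205.1209
5. ⊥bis P9·P3 via (51.455,11.595): [(70.7154, 0) (80, 0) (80, 17) (65.1527, 17)]  |A|=205.1209
6. ⊥bis P9·P4 via (54.615,13.355): [(70.7154, 0) (80, 0) (80, 17) (65.1527, 17)]  |A|=205.1209
7. ⊥bis P9·P5 via (55.735,9.905): [(70.7154, 0) (80, 0) (80, 17) (65.1527, 17)]  |A|=205.1209
8. ⊥bis P9·P6 via (36.455,8.885): [(70.7154, 0) (80, 0) (80, 17) (65.1527, 17)]  |A|=205.1209
9. ⊥bis P9·P7 via (62.645,8.325): [(70.7154, 0) (80, 0) (80, 17) (65.1527, 17)]  |A|=205.1209
10. ⊥bis P9·P8 via (49.465,13.82): [(70.7154, 0) (80, 0) (80, 17) (65.1527, 17)]  |A|=205.1209
11. canonical 4-gon: [(70.7154, 0) (80, 0) (80, 17) (65.1527, 17)]
12. shoelace: 205.1209

Area of P9's cell: 205.1209 (4 vertices)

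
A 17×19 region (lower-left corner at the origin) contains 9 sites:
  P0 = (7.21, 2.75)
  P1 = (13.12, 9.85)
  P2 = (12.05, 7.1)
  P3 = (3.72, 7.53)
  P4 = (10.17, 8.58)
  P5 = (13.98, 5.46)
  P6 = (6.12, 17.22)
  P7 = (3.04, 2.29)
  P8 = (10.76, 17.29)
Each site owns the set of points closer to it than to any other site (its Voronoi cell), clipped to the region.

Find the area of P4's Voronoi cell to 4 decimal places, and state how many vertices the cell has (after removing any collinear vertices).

Area of P4's cell: 28.3163 (6 vertices)

1. box [0,17]×[0,19]: [(0, 0) (17, 0) (17, 19) (0, 19)]
2. ⊥bis P4·P0 via (8.69,5.665): [(0, 10.0771) (17, 1.4459) (17, 19) (0, 19)]  |A|=225.0551
3. ⊥bis P4·P1 via (11.645,9.215): [(0, 10.0771) (14.4274, 2.752) (7.4325, 19) (0, 19)]  |A|=124.7484
4. ⊥bis P4·P2 via (11.11,7.84): [(0, 10.0771) (9.1957, 5.4083) (11.8385, 8.7654) (7.4325, 19) (0, 19)]  |A|=112.4565
5. ⊥bis P4·P3 via (6.945,8.055): [(7.2119, 6.4155) (9.1957, 5.4083) (11.8385, 8.7654) (7.4325, 19) (5.1633, 19)]  |A|=47.7923
6. ⊥bis P4·P5 via (12.075,7.02): [(7.2119, 6.4155) (9.1957, 5.4083) (11.8385, 8.7654) (7.4325, 19) (5.1633, 19)]  |A|=47.7923
7. ⊥bis P4·P6 via (8.145,12.9): [(6.2973, 12.0339) (7.2119, 6.4155) (9.1957, 5.4083) (11.8385, 8.7654) (9.7373, 13.6464)]  |A|=28.822
8. ⊥bis P4·P7 via (6.605,5.435): [(6.2973, 12.0339) (7.2119, 6.4155) (9.1957, 5.4083) (11.8385, 8.7654) (9.7373, 13.6464)]  |A|=28.822
9. ⊥bis P4·P8 via (10.465,12.935): [(8.5032, 13.0679) (6.2973, 12.0339) (7.2119, 6.4155) (9.1957, 5.4083) (11.8385, 8.7654) (10.0308, 12.9644)]  |A|=28.3163
10. canonical 6-gon: [(8.5032, 13.0679) (6.2973, 12.0339) (7.2119, 6.4155) (9.1957, 5.4083) (11.8385, 8.7654) (10.0308, 12.9644)]
11. shoelace: 28.3163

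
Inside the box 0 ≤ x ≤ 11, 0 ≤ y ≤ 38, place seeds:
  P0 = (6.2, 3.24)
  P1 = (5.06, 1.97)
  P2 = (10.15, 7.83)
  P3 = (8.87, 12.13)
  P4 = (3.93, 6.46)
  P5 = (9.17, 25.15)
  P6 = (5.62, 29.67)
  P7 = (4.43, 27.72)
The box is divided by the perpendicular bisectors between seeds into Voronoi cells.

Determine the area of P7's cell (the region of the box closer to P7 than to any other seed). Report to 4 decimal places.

Area of P7's cell: 59.5460

1. box [0,11]×[0,38]: [(0, 0) (11, 0) (11, 38) (0, 38)]
2. ⊥bis P7·P0 via (5.315,15.48): [(0, 15.0957) (11, 15.891) (11, 38) (0, 38)]  |A|=247.5729
3. ⊥bis P7·P1 via (4.745,14.845): [(0, 15.0957) (11, 15.891) (11, 38) (0, 38)]  |A|=247.5729
4. ⊥bis P7·P2 via (7.29,17.775): [(0, 15.6785) (11, 18.8419) (11, 38) (0, 38)]  |A|=228.1375
5. ⊥bis P7·P3 via (6.65,19.925): [(0, 18.0311) (11, 21.1639) (11, 38) (0, 38)]  |A|=202.4277
6. ⊥bis P7·P4 via (4.18,17.09): [(0, 18.0311) (11, 21.1639) (11, 38) (0, 38)]  |A|=202.4277
7. ⊥bis P7·P5 via (6.8,26.435): [(0, 18.0311) (2.6531, 18.7867) (11, 34.1813) (11, 38) (0, 38)]  |A|=148.1003
8. ⊥bis P7·P6 via (5.025,28.695): [(0, 31.7615) (0, 18.0311) (2.6531, 18.7867) (7.2794, 27.3192)]  |A|=59.546
9. canonical 4-gon: [(0, 31.7615) (0, 18.0311) (2.6531, 18.7867) (7.2794, 27.3192)]
10. shoelace: 59.546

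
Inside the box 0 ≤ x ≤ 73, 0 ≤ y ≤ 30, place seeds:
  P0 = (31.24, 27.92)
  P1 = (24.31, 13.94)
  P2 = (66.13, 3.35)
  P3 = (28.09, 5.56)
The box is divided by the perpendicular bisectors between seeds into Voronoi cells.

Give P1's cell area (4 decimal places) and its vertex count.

Area of P1's cell: 686.8700 (5 vertices)

1. box [0,73]×[0,30]: [(0, 0) (73, 0) (73, 30) (0, 30)]
2. ⊥bis P1·P0 via (27.775,20.93): [(0, 0) (69.9974, 0) (9.4779, 30) (0, 30)]  |A|=1192.1305
3. ⊥bis P1·P2 via (45.22,8.645): [(0, 0) (43.0308, 0) (46.0384, 11.8767) (9.4779, 30) (0, 30)]  |A|=1031.9935
4. ⊥bis P1·P3 via (26.2,9.75): [(0, 0) (4.5849, 0) (38.833, 15.4484) (9.4779, 30) (0, 30)]  |A|=686.87
5. canonical 5-gon: [(0, 0) (4.5849, 0) (38.833, 15.4484) (9.4779, 30) (0, 30)]
6. shoelace: 686.87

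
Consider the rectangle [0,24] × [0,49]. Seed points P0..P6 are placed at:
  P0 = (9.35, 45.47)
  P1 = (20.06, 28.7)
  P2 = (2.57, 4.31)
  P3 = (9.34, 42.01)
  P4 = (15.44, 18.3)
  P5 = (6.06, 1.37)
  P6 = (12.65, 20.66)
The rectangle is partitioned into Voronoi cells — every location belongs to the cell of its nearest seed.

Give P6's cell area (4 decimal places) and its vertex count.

1. box [0,24]×[0,49]: [(0, 0) (24, 0) (24, 49) (0, 49)]
2. ⊥bis P6·P0 via (11,33.065): [(0, 31.6019) (0, 0) (24, 0) (24, 34.7941)]  |A|=796.7523
3. ⊥bis P6·P1 via (16.355,24.68): [(7.7292, 32.6299) (0, 31.6019) (0, 0) (24, 0) (24, 17.634)]  |A|=657.1476
4. ⊥bis P6·P2 via (7.61,12.485): [(7.7292, 32.6299) (0, 31.6019) (0, 17.1767) (24, 2.3803) (24, 17.634)]  |A|=422.4635
5. ⊥bis P6·P3 via (10.995,31.335): [(9.4021, 31.0881) (0, 29.6304) (0, 17.1767) (24, 2.3803) (24, 17.634)]  |A|=406.3767
6. ⊥bis P6·P4 via (14.045,19.48): [(17.5286, 23.5983) (9.4021, 31.0881) (0, 29.6304) (0, 17.1767) (7.9505, 12.2751)]  |A|=218.7676
7. ⊥bis P6·P5 via (9.355,11.015): [(17.5286, 23.5983) (9.4021, 31.0881) (0, 29.6304) (0, 17.1767) (7.9505, 12.2751)]  |A|=218.7676
8. canonical 5-gon: [(17.5286, 23.5983) (9.4021, 31.0881) (0, 29.6304) (0, 17.1767) (7.9505, 12.2751)]
9. shoelace: 218.7676

Area of P6's cell: 218.7676 (5 vertices)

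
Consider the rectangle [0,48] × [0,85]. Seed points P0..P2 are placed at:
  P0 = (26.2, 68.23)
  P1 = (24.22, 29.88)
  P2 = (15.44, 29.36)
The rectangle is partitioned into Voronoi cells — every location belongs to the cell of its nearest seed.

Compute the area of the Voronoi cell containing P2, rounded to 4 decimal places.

Area of P2's cell: 1042.0585

1. box [0,48]×[0,85]: [(0, 0) (48, 0) (48, 85) (0, 85)]
2. ⊥bis P2·P0 via (20.82,48.795): [(0, 54.5584) (0, 0) (48, 0) (48, 41.271)]  |A|=2299.9062
3. ⊥bis P2·P1 via (19.83,29.62): [(18.6589, 49.3932) (0, 54.5584) (0, 0) (21.5843, 0)]  |A|=1042.0585
4. canonical 4-gon: [(18.6589, 49.3932) (0, 54.5584) (0, 0) (21.5843, 0)]
5. shoelace: 1042.0585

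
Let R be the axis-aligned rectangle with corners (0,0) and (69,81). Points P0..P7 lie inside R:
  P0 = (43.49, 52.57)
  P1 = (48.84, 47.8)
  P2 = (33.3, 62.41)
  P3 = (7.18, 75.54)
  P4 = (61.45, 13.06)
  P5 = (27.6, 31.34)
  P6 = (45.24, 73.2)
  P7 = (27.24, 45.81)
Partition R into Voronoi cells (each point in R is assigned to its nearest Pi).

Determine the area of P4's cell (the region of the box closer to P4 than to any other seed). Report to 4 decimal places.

Area of P4's cell: 885.7895

1. box [0,69]×[0,81]: [(0, 0) (69, 0) (69, 81) (0, 81)]
2. ⊥bis P4·P0 via (52.47,32.815): [(0, 8.9638) (0, 0) (69, 0) (69, 40.329)]  |A|=1700.6019
3. ⊥bis P4·P1 via (55.145,30.43): [(15.8272, 16.1583) (0, 8.9638) (0, 0) (69, 0) (69, 35.4591)]  |A|=1571.1289
4. ⊥bis P4·P2 via (47.375,37.735): [(15.8272, 16.1583) (0, 8.9638) (0, 0) (69, 0) (69, 35.4591)]  |A|=1571.1289
5. ⊥bis P4·P3 via (34.315,44.3): [(15.8272, 16.1583) (0, 8.9638) (0, 0) (69, 0) (69, 35.4591)]  |A|=1571.1289
6. ⊥bis P4·P5 via (44.525,22.2): [(47.4638, 27.6418) (32.5363, 0) (69, 0) (69, 35.4591)]  |A|=885.7895
7. ⊥bis P4·P6 via (53.345,43.13): [(47.4638, 27.6418) (32.5363, 0) (69, 0) (69, 35.4591)]  |A|=885.7895
8. ⊥bis P4·P7 via (44.345,29.435): [(47.4638, 27.6418) (32.5363, 0) (69, 0) (69, 35.4591)]  |A|=885.7895
9. canonical 4-gon: [(47.4638, 27.6418) (32.5363, 0) (69, 0) (69, 35.4591)]
10. shoelace: 885.7895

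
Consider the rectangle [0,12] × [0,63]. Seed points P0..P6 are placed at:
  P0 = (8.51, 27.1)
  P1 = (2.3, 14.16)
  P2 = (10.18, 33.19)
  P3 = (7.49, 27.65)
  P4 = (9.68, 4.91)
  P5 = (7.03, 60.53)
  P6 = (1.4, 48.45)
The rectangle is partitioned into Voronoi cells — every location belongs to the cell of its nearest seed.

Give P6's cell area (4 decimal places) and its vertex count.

1. box [0,12]×[0,63]: [(0, 0) (12, 0) (12, 63) (0, 63)]
2. ⊥bis P6·P0 via (4.955,37.775): [(0, 36.1249) (12, 40.1211) (12, 63) (0, 63)]  |A|=298.5239
3. ⊥bis P6·P1 via (1.85,31.305): [(0, 36.1249) (12, 40.1211) (12, 63) (0, 63)]  |A|=298.5239
4. ⊥bis P6·P2 via (5.79,40.82): [(0, 37.4887) (12, 44.393) (12, 63) (0, 63)]  |A|=264.7101
5. ⊥bis P6·P3 via (4.445,38.05): [(0, 37.4887) (12, 44.393) (12, 63) (0, 63)]  |A|=264.7101
6. ⊥bis P6·P4 via (5.54,26.68): [(0, 37.4887) (12, 44.393) (12, 63) (0, 63)]  |A|=264.7101
7. ⊥bis P6·P5 via (4.215,54.49): [(0, 56.4544) (0, 37.4887) (12, 44.393) (12, 50.8617)]  |A|=152.6071
8. canonical 4-gon: [(0, 56.4544) (0, 37.4887) (12, 44.393) (12, 50.8617)]
9. shoelace: 152.6071

Area of P6's cell: 152.6071 (4 vertices)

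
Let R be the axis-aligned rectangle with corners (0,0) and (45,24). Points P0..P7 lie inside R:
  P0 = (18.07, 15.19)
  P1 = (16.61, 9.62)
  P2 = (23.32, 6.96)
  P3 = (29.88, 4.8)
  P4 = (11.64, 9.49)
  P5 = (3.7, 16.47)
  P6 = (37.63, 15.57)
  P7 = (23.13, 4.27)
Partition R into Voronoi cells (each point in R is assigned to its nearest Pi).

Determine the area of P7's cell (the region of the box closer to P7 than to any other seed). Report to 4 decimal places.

Area of P7's cell: 57.3671

1. box [0,45]×[0,24]: [(0, 0) (45, 0) (45, 24) (0, 24)]
2. ⊥bis P7·P0 via (20.6,9.73): [(0, 0.1846) (0, 0) (45, 0) (45, 21.0362)]  |A|=477.4681
3. ⊥bis P7·P1 via (19.87,6.945): [(23.1093, 10.8928) (14.1713, 0) (45, 0) (45, 21.0362)]  |A|=398.1534
4. ⊥bis P7·P2 via (23.225,5.615): [(19.0222, 5.9118) (14.1713, 0) (45, 0) (45, 4.077)]  |A|=144.0829
5. ⊥bis P7·P3 via (26.505,4.535): [(26.438, 5.3881) (19.0222, 5.9118) (14.1713, 0) (26.8611, 0)]  |A|=57.3776
6. ⊥bis P7·P4 via (17.385,6.88): [(26.438, 5.3881) (19.0222, 5.9118) (14.3686, 0.2405) (14.2594, 0) (26.8611, 0)]  |A|=57.3671
7. ⊥bis P7·P5 via (13.415,10.37): [(26.438, 5.3881) (19.0222, 5.9118) (14.3686, 0.2405) (14.2594, 0) (26.8611, 0)]  |A|=57.3671
8. ⊥bis P7·P6 via (30.38,9.92): [(26.438, 5.3881) (19.0222, 5.9118) (14.3686, 0.2405) (14.2594, 0) (26.8611, 0)]  |A|=57.3671
9. canonical 5-gon: [(26.438, 5.3881) (19.0222, 5.9118) (14.3686, 0.2405) (14.2594, 0) (26.8611, 0)]
10. shoelace: 57.3671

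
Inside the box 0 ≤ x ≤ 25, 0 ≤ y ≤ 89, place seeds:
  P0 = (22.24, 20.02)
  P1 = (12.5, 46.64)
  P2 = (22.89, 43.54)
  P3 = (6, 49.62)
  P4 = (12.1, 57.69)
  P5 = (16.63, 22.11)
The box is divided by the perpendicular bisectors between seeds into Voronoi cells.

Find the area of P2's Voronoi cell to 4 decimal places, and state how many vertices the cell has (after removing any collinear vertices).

Area of P2's cell: 166.9093 (5 vertices)

1. box [0,25]×[0,89]: [(0, 0) (25, 0) (25, 89) (0, 89)]
2. ⊥bis P2·P0 via (22.565,31.78): [(0, 32.4036) (25, 31.7127) (25, 89) (0, 89)]  |A|=1423.5461
3. ⊥bis P2·P1 via (17.695,45.09): [(13.7961, 32.0223) (25, 31.7127) (25, 69.5735)]  |A|=212.0948
4. ⊥bis P2·P3 via (14.445,46.58): [(13.7961, 32.0223) (25, 31.7127) (25, 69.5735)]  |A|=212.0948
5. ⊥bis P2·P4 via (17.495,50.615): [(19.8879, 52.4397) (13.7961, 32.0223) (25, 31.7127) (25, 56.3379)]  |A|=178.2637
6. ⊥bis P2·P5 via (19.76,32.825): [(19.8879, 52.4397) (14.4945, 34.3631) (23.4181, 31.7564) (25, 31.7127) (25, 56.3379)]  |A|=166.9093
7. canonical 5-gon: [(19.8879, 52.4397) (14.4945, 34.3631) (23.4181, 31.7564) (25, 31.7127) (25, 56.3379)]
8. shoelace: 166.9093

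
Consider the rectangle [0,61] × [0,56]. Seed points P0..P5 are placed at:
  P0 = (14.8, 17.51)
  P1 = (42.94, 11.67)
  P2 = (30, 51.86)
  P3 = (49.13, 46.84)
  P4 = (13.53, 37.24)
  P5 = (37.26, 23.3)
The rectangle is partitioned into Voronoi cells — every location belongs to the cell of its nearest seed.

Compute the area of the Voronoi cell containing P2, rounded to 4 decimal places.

1. box [0,61]×[0,56]: [(0, 0) (61, 0) (61, 56) (0, 56)]
2. ⊥bis P2·P0 via (22.4,34.685): [(0, 44.5971) (61, 17.6044) (61, 56) (0, 56)]  |A|=1518.856
3. ⊥bis P2·P1 via (36.47,31.765): [(0, 44.5971) (32.1454, 30.3726) (61, 39.6629) (61, 56) (0, 56)]  |A|=1200.6106
4. ⊥bis P2·P3 via (39.565,49.35): [(0, 44.5971) (32.1454, 30.3726) (34.8102, 31.2306) (41.3101, 56) (0, 56)]  |A|=742.8243
5. ⊥bis P2·P4 via (21.765,44.55): [(33.8599, 30.9246) (34.8102, 31.2306) (41.3101, 56) (11.6011, 56)]  |A|=383.2561
6. ⊥bis P2·P5 via (33.63,37.58): [(28.9974, 36.4024) (36.6798, 38.3553) (41.3101, 56) (11.6011, 56)]  |A|=354.3678
7. canonical 4-gon: [(28.9974, 36.4024) (36.6798, 38.3553) (41.3101, 56) (11.6011, 56)]
8. shoelace: 354.3678

Area of P2's cell: 354.3678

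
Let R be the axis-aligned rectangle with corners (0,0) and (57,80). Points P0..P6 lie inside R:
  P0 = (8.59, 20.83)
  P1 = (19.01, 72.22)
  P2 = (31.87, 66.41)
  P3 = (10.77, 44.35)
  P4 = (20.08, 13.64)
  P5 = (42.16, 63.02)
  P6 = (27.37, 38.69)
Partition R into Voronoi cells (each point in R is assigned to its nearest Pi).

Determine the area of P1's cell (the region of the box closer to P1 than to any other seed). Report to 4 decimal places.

1. box [0,57]×[0,80]: [(0, 0) (57, 0) (57, 80) (0, 80)]
2. ⊥bis P1·P0 via (13.8,46.525): [(0, 49.3231) (57, 37.7656) (57, 80) (0, 80)]  |A|=2077.9703
3. ⊥bis P1·P2 via (25.44,69.315): [(0, 49.3231) (15.031, 46.2754) (30.2674, 80) (0, 80)]  |A|=740.9289
4. ⊥bis P1·P3 via (14.89,58.285): [(0, 62.6874) (19.8008, 56.8331) (30.2674, 80) (0, 80)]  |A|=522.003
5. ⊥bis P1·P4 via (19.545,42.93): [(0, 62.6874) (19.8008, 56.8331) (30.2674, 80) (0, 80)]  |A|=522.003
6. ⊥bis P1·P5 via (30.585,67.62): [(0, 62.6874) (19.8008, 56.8331) (30.2674, 80) (0, 80)]  |A|=522.003
7. ⊥bis P1·P6 via (23.19,55.455): [(0, 62.6874) (19.8008, 56.8331) (30.2674, 80) (0, 80)]  |A|=522.003
8. canonical 4-gon: [(0, 62.6874) (19.8008, 56.8331) (30.2674, 80) (0, 80)]
9. shoelace: 522.003

Area of P1's cell: 522.0030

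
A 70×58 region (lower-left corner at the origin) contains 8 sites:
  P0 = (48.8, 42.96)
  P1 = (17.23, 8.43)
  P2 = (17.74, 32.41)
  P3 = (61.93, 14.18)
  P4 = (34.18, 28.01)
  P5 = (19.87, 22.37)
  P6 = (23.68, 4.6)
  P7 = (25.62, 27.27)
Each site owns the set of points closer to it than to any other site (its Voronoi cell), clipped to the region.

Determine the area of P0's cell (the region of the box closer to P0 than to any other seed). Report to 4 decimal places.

Area of P0's cell: 986.4001

1. box [0,70]×[0,58]: [(0, 0) (70, 0) (70, 58) (0, 58)]
2. ⊥bis P0·P1 via (33.015,25.695): [(0, 55.8799) (61.1192, 0) (70, 0) (70, 58) (0, 58)]  |A|=2352.3346
3. ⊥bis P0·P2 via (33.27,37.685): [(39.2918, 19.9562) (61.1192, 0) (70, 0) (70, 58) (26.3697, 58)]  |A|=1809.0811
4. ⊥bis P0·P3 via (55.365,28.57): [(38.9151, 21.0653) (70, 35.2468) (70, 58) (26.3697, 58)]  |A|=1159.3773
5. ⊥bis P0·P4 via (41.49,35.485): [(30.3005, 46.4275) (50.7255, 26.4534) (70, 35.2468) (70, 58) (26.3697, 58)]  |A|=986.4001
6. ⊥bis P0·P5 via (34.335,32.665): [(30.3005, 46.4275) (50.7255, 26.4534) (70, 35.2468) (70, 58) (26.3697, 58)]  |A|=986.4001
7. ⊥bis P0·P6 via (36.24,23.78): [(30.3005, 46.4275) (50.7255, 26.4534) (70, 35.2468) (70, 58) (26.3697, 58)]  |A|=986.4001
8. ⊥bis P0·P7 via (37.21,35.115): [(30.3005, 46.4275) (50.7255, 26.4534) (70, 35.2468) (70, 58) (26.3697, 58)]  |A|=986.4001
9. canonical 5-gon: [(30.3005, 46.4275) (50.7255, 26.4534) (70, 35.2468) (70, 58) (26.3697, 58)]
10. shoelace: 986.4001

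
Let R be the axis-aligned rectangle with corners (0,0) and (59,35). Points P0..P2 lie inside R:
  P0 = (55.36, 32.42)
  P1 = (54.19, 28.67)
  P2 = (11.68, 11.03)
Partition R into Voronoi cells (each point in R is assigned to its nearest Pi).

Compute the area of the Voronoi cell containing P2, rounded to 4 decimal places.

1. box [0,59]×[0,35]: [(0, 0) (59, 0) (59, 35) (0, 35)]
2. ⊥bis P2·P0 via (33.52,21.725): [(0, 0) (44.1587, 0) (27.0193, 35) (0, 35)]  |A|=1245.6141
3. ⊥bis P2·P1 via (32.935,19.85): [(0, 0) (41.172, 0) (26.6483, 35) (0, 35)]  |A|=1186.8556
4. canonical 4-gon: [(0, 0) (41.172, 0) (26.6483, 35) (0, 35)]
5. shoelace: 1186.8556

Area of P2's cell: 1186.8556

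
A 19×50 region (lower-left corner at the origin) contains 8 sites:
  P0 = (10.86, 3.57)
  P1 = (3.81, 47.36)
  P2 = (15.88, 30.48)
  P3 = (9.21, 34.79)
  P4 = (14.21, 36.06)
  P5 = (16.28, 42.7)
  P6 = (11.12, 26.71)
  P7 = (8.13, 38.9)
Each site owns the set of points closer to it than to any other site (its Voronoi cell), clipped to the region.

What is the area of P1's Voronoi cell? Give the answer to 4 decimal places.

1. box [0,19]×[0,50]: [(0, 0) (19, 0) (19, 50) (0, 50)]
2. ⊥bis P1·P0 via (7.335,25.465): [(0, 24.2841) (19, 27.343) (19, 50) (0, 50)]  |A|=459.5424
3. ⊥bis P1·P2 via (9.845,38.92): [(0, 31.8804) (19, 45.4663) (19, 50) (0, 50)]  |A|=215.2071
4. ⊥bis P1·P3 via (6.51,41.075): [(0, 38.2783) (19, 46.4406) (19, 50) (0, 50)]  |A|=145.1697
5. ⊥bis P1·P4 via (9.01,41.71): [(0, 38.2783) (9.9045, 42.5333) (18.0174, 50) (0, 50)]  |A|=125.3142
6. ⊥bis P1·P5 via (10.045,45.03): [(0, 38.2783) (8.9604, 42.1277) (11.9023, 50) (0, 50)]  |A|=99.3647
7. ⊥bis P1·P6 via (7.465,37.035): [(0, 38.2783) (8.9604, 42.1277) (11.9023, 50) (0, 50)]  |A|=99.3647
8. ⊥bis P1·P7 via (5.97,43.13): [(0, 40.0815) (10.1285, 45.2535) (11.9023, 50) (0, 50)]  |A|=78.477
9. canonical 4-gon: [(0, 40.0815) (10.1285, 45.2535) (11.9023, 50) (0, 50)]
10. shoelace: 78.477

Area of P1's cell: 78.4770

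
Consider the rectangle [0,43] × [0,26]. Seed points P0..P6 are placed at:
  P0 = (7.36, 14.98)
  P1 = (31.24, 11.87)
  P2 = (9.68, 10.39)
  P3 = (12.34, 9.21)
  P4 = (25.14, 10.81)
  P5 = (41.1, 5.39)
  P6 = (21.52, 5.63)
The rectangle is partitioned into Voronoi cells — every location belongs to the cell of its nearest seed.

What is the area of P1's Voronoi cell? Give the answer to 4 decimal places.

1. box [0,43]×[0,26]: [(0, 0) (43, 0) (43, 26) (0, 26)]
2. ⊥bis P1·P0 via (19.3,13.425): [(17.5516, 0) (43, 0) (43, 26) (20.9377, 26)]  |A|=617.6391
3. ⊥bis P1·P2 via (20.46,11.13): [(19.9564, 18.4655) (21.224, 0) (43, 0) (43, 26) (20.9377, 26)]  |A|=583.7325
4. ⊥bis P1·P3 via (21.79,10.54): [(20.3016, 21.1156) (23.2734, 0) (43, 0) (43, 26) (20.9377, 26)]  |A|=557.2294
5. ⊥bis P1·P4 via (28.19,11.34): [(30.1606, 0) (43, 0) (43, 26) (25.6425, 26)]  |A|=392.5599
6. ⊥bis P1·P5 via (36.17,8.63): [(30.1606, 0) (30.4984, 0) (43, 19.0226) (43, 26) (25.6425, 26)]  |A|=273.6533
7. ⊥bis P1·P6 via (26.38,8.75): [(29.4789, 3.9229) (31.2566, 1.1538) (43, 19.0226) (43, 26) (25.6425, 26)]  |A|=270.9153
8. canonical 5-gon: [(29.4789, 3.9229) (31.2566, 1.1538) (43, 19.0226) (43, 26) (25.6425, 26)]
9. shoelace: 270.9153

Area of P1's cell: 270.9153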